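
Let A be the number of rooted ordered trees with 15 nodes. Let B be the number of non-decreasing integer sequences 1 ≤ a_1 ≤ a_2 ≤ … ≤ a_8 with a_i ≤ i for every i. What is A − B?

2673010

A rooted plane tree on 15 nodes has 14 edges, and such trees are counted by C_14. So A = C_14 = 2674440.
Weakly increasing sequences with a_i ≤ i biject with Dyck paths of semilength 8, so there are C_8. So B = C_8 = 1430.
A − B = 2674440 − 1430 = 2673010.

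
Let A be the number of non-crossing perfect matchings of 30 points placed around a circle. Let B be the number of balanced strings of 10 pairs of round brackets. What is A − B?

Non-crossing perfect matchings of 2n points on a circle are counted by C_n; with 30 points, n = 15. So A = C_15 = 9694845.
With 10 pairs the number of balanced bracket strings is the Catalan number C_10. So B = C_10 = 16796.
A − B = 9694845 − 16796 = 9678049.

9678049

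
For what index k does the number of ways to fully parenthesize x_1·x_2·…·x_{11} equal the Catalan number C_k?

10

Bracketing 11 factors into binary products is counted by C_{11−1} = C_10.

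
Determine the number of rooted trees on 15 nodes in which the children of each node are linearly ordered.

2674440

Rooted ordered (plane) trees on m nodes have m−1 edges and are counted by C_{m−1}; m = 15 gives C_14.
C_14 = 2674440.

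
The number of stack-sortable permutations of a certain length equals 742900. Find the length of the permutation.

Stack-sortable permutations of [n] are counted by C_n. The Catalan number equal to 742900 is C_13.

13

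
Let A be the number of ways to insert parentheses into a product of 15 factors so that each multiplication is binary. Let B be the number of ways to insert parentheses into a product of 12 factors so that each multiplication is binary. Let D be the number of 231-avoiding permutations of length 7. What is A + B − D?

Bracketing 15 factors into binary products is counted by C_{15−1} = C_14. So A = C_14 = 2674440.
Bracketing 12 factors into binary products is counted by C_{12−1} = C_11. So B = C_11 = 58786.
For any fixed pattern of length 3, the pattern-avoiding permutations of [7] number C_7. So D = C_7 = 429.
A + B − D = 2674440 + 58786 − 429 = 2732797.

2732797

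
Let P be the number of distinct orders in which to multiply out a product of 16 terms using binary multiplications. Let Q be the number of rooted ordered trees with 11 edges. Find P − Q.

Ways to associate a product of 16 factors correspond to binary trees on 16 leaves, so the count is C_15. So P = C_15 = 9694845.
Rooted ordered trees with n edges are counted by C_n; here n = 11. So Q = C_11 = 58786.
P − Q = 9694845 − 58786 = 9636059.

9636059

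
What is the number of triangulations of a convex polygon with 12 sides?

16796

A convex 12-gon is triangulated into 10 triangles, and the number of such triangulations is the Catalan number C_{12−2} = C_10.
C_10 = C(20,10)/11 = 184756/11 = 16796.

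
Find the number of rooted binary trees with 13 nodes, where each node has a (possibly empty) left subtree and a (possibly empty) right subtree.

742900

There are C_n binary search tree shapes on n keys; with n = 13 that is C_13.
C_13 = C_12 · 2(2·12+1)/(12+2) = 208012 · 50/14 = 742900.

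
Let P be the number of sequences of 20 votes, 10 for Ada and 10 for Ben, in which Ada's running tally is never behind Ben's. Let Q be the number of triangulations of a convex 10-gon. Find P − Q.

15366

Ballot sequences with n votes each where one side never trails are Dyck words, counted by C_n; here n = 10. So P = C_10 = 16796.
The number of triangulations of a 10-gon is the Catalan number C_8 (index = sides − 2). So Q = C_8 = 1430.
P − Q = 16796 − 1430 = 15366.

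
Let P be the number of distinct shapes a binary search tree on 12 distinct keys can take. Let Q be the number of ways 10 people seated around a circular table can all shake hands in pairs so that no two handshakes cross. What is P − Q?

Binary trees (left/right distinguished) on n nodes are counted by C_n; here n = 12. So P = C_12 = 208012.
With 10 = 2·5 people, non-crossing handshake pairings are non-crossing perfect matchings on a circle, counted by C_5. So Q = C_5 = 42.
P − Q = 208012 − 42 = 207970.

207970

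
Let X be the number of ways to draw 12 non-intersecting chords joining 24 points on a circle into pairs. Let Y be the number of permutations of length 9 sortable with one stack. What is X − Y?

203150

Pairing 24 circle points by 12 non-crossing chords gives C_12 matchings. So X = C_12 = 208012.
Stack-sortable permutations are exactly the 231-avoiding ones, counted by C_n; here n = 9. So Y = C_9 = 4862.
X − Y = 208012 − 4862 = 203150.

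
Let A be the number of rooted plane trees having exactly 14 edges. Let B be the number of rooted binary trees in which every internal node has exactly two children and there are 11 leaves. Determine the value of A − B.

2657644

Rooted ordered trees with n edges are counted by C_n; here n = 14. So A = C_14 = 2674440.
A full binary tree with L leaves has L−1 internal nodes and is counted by C_{L−1}; L = 11 gives C_10. So B = C_10 = 16796.
A − B = 2674440 − 16796 = 2657644.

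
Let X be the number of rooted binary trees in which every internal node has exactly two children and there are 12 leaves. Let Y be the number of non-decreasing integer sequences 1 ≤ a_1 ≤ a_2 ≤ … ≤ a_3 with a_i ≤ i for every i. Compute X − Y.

A full binary tree with L leaves has L−1 internal nodes and is counted by C_{L−1}; L = 12 gives C_11. So X = C_11 = 58786.
Weakly increasing sequences with a_i ≤ i biject with Dyck paths of semilength 3, so there are C_3. So Y = C_3 = 5.
X − Y = 58786 − 5 = 58781.

58781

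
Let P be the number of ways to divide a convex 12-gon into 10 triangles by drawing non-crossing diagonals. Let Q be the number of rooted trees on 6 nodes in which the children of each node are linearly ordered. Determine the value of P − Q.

The number of triangulations of a 12-gon is the Catalan number C_10 (index = sides − 2). So P = C_10 = 16796.
Rooted ordered (plane) trees on m nodes have m−1 edges and are counted by C_{m−1}; m = 6 gives C_5. So Q = C_5 = 42.
P − Q = 16796 − 42 = 16754.

16754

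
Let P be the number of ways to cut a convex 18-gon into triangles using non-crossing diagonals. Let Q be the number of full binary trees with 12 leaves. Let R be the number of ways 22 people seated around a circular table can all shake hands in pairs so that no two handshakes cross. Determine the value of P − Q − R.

35240098

A convex 18-gon is triangulated into 16 triangles, and the number of such triangulations is the Catalan number C_{18−2} = C_16. So P = C_16 = 35357670.
Full binary trees with 12 leaves have 12−1 = 11 internal nodes, so there are C_11 of them. So Q = C_11 = 58786.
With 22 = 2·11 people, non-crossing handshake pairings are non-crossing perfect matchings on a circle, counted by C_11. So R = C_11 = 58786.
P − Q − R = 35357670 − 58786 − 58786 = 35240098.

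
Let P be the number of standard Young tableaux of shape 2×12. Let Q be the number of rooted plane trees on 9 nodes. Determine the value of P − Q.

206582

Standard Young tableaux of shape 2×n are counted by C_n; here n = 12. So P = C_12 = 208012.
Rooted ordered (plane) trees on m nodes have m−1 edges and are counted by C_{m−1}; m = 9 gives C_8. So Q = C_8 = 1430.
P − Q = 208012 − 1430 = 206582.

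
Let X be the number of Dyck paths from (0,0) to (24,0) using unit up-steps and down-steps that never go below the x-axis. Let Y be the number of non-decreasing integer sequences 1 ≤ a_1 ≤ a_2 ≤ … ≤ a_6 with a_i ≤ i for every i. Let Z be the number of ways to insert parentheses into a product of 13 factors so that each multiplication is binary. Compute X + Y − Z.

Paths of 12 up- and 12 down-steps that never dip below the axis are Dyck paths; their count is C_12. So X = C_12 = 208012.
Weakly increasing sequences with a_i ≤ i biject with Dyck paths of semilength 6, so there are C_6. So Y = C_6 = 132.
Parenthesizations of m factors correspond to full binary trees with m leaves, counted by C_{m−1}; m = 13 gives C_12. So Z = C_12 = 208012.
X + Y − Z = 208012 + 132 − 208012 = 132.

132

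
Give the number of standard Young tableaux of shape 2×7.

429

By the hook-length formula (or a Dyck-path bijection), SYT of shape 2×7 number C_7.
C_7 = C(14,7)/8 = 3432/8 = 429.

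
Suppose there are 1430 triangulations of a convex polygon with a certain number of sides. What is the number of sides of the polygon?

10

Triangulations of a convex m-gon are counted by C_{m−2}. Since C_8 = 1430, the index is 8.
So m − 2 = 8, giving m = 10 sides.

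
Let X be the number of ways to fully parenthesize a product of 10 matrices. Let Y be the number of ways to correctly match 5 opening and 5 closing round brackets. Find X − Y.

Bracketing 10 factors into binary products is counted by C_{10−1} = C_9. So X = C_9 = 4862.
With 5 pairs the number of balanced bracket strings is the Catalan number C_5. So Y = C_5 = 42.
X − Y = 4862 − 42 = 4820.

4820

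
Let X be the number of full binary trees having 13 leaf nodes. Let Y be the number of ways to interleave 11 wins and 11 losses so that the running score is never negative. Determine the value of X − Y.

A full binary tree with L leaves has L−1 internal nodes and is counted by C_{L−1}; L = 13 gives C_12. So X = C_12 = 208012.
Ballot sequences with n votes each where one side never trails are Dyck words, counted by C_n; here n = 11. So Y = C_11 = 58786.
X − Y = 208012 − 58786 = 149226.

149226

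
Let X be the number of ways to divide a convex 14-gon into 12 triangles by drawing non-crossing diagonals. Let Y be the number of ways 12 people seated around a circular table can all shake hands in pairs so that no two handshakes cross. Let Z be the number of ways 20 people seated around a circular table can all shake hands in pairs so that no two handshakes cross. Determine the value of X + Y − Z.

The number of triangulations of a 14-gon is the Catalan number C_12 (index = sides − 2). So X = C_12 = 208012.
With 12 = 2·6 people, non-crossing handshake pairings are non-crossing perfect matchings on a circle, counted by C_6. So Y = C_6 = 132.
Non-crossing handshake pairings of 2n people are counted by C_n; 20 people gives n = 10. So Z = C_10 = 16796.
X + Y − Z = 208012 + 132 − 16796 = 191348.

191348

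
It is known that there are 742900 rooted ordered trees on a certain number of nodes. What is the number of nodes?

14

Rooted ordered trees on m nodes are counted by C_{m−1}. The Catalan number equal to 742900 is C_13.
So the index is 13, and the number of nodes is 13 + 1 = 14.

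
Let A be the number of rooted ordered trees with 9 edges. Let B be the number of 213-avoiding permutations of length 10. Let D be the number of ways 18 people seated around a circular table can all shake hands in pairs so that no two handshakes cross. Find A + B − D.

16796

Rooted ordered trees with n edges are counted by C_n; here n = 9. So A = C_9 = 4862.
Permutations of [n] avoiding any single length-3 pattern are counted by C_n; here n = 10. So B = C_10 = 16796.
Non-crossing handshake pairings of 2n people are counted by C_n; 18 people gives n = 9. So D = C_9 = 4862.
A + B − D = 4862 + 16796 − 4862 = 16796.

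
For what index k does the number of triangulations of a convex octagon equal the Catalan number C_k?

6

Triangulations of a convex m-gon are counted by C_{m−2}; with m = 8 this is C_6.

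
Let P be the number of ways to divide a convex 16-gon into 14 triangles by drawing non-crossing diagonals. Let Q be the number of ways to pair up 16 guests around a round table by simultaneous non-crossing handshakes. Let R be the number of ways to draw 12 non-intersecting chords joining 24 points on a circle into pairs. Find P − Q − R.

The number of triangulations of a 16-gon is the Catalan number C_14 (index = sides − 2). So P = C_14 = 2674440.
Non-crossing handshake pairings of 2n people are counted by C_n; 16 people gives n = 8. So Q = C_8 = 1430.
Non-crossing perfect matchings of 2n points on a circle are counted by C_n; with 24 points, n = 12. So R = C_12 = 208012.
P − Q − R = 2674440 − 1430 − 208012 = 2464998.

2464998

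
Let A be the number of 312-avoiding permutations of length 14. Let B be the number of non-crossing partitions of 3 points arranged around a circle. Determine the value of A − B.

2674435

Permutations of [n] avoiding any single length-3 pattern are counted by C_n; here n = 14. So A = C_14 = 2674440.
The non-crossing partitions of [3] form a lattice of size C_3. So B = C_3 = 5.
A − B = 2674440 − 5 = 2674435.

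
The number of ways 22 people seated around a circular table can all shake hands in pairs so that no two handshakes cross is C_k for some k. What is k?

Non-crossing handshake pairings of 2n people are counted by C_n; 22 people gives n = 11.

11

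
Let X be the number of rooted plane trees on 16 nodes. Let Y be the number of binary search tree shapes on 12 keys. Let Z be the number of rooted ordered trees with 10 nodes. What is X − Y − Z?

A rooted plane tree on 16 nodes has 15 edges, and such trees are counted by C_15. So X = C_15 = 9694845.
Binary trees (left/right distinguished) on n nodes are counted by C_n; here n = 12. So Y = C_12 = 208012.
A rooted plane tree on 10 nodes has 9 edges, and such trees are counted by C_9. So Z = C_9 = 4862.
X − Y − Z = 9694845 − 208012 − 4862 = 9481971.

9481971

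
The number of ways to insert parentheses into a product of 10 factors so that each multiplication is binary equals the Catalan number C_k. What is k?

9

Bracketing 10 factors into binary products is counted by C_{10−1} = C_9.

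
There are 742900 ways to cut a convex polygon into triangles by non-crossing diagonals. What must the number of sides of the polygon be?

Triangulations of a convex m-gon are counted by C_{m−2}; 742900 = C_13.
So m − 2 = 13, giving m = 15 sides.

15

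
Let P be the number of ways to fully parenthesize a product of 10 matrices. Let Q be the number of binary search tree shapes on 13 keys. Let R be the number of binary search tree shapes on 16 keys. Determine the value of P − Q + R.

34619632

Ways to associate a product of 10 factors correspond to binary trees on 10 leaves, so the count is C_9. So P = C_9 = 4862.
Binary trees (left/right distinguished) on n nodes are counted by C_n; here n = 13. So Q = C_13 = 742900.
Binary trees (left/right distinguished) on n nodes are counted by C_n; here n = 16. So R = C_16 = 35357670.
P − Q + R = 4862 − 742900 + 35357670 = 34619632.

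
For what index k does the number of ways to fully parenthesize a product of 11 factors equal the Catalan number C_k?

10

Ways to associate a product of 11 factors correspond to binary trees on 11 leaves, so the count is C_10.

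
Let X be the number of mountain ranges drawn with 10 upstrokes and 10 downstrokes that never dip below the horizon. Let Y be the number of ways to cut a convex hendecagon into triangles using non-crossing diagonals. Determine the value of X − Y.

11934

A Dyck path with 10 up-steps and 10 down-steps has semilength 10, so there are C_10 of them. So X = C_10 = 16796.
The number of triangulations of an 11-gon is the Catalan number C_9 (index = sides − 2). So Y = C_9 = 4862.
X − Y = 16796 − 4862 = 11934.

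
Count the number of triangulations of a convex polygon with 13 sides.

58786

Triangulations of a convex m-gon are counted by C_{m−2}; with m = 13 this is C_11.
C_11 = C_10 · 2(2·10+1)/(10+2) = 16796 · 42/12 = 58786.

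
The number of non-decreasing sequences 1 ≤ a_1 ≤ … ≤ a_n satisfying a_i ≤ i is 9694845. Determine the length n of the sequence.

Such sub-staircase sequences of length n are counted by C_n, and C_15 = 9694845.

15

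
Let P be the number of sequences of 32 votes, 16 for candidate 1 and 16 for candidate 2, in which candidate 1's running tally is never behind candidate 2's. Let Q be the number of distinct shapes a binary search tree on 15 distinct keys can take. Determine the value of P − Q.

Reading a vote for the leader as '(' and for the other as ')' turns such a sequence into a balanced string of 16 pairs, so the count is C_16. So P = C_16 = 35357670.
There are C_n binary search tree shapes on n keys; with n = 15 that is C_15. So Q = C_15 = 9694845.
P − Q = 35357670 − 9694845 = 25662825.

25662825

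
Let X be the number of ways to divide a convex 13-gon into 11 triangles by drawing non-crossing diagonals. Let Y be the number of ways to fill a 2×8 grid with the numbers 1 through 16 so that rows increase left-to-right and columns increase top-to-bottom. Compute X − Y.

Triangulations of a convex m-gon are counted by C_{m−2}; with m = 13 this is C_11. So X = C_11 = 58786.
Standard Young tableaux of shape 2×n are counted by C_n; here n = 8. So Y = C_8 = 1430.
X − Y = 58786 − 1430 = 57356.

57356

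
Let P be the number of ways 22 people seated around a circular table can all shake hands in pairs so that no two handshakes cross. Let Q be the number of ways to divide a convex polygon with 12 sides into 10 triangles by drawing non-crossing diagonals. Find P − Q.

41990

Non-crossing handshake pairings of 2n people are counted by C_n; 22 people gives n = 11. So P = C_11 = 58786.
Triangulations of a convex m-gon are counted by C_{m−2}; with m = 12 this is C_10. So Q = C_10 = 16796.
P − Q = 58786 − 16796 = 41990.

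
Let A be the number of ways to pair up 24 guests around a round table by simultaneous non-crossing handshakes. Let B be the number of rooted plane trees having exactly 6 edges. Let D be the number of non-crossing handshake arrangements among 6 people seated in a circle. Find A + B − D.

208139

With 24 = 2·12 people, non-crossing handshake pairings are non-crossing perfect matchings on a circle, counted by C_12. So A = C_12 = 208012.
Rooted ordered trees with n edges are counted by C_n; here n = 6. So B = C_6 = 132.
With 6 = 2·3 people, non-crossing handshake pairings are non-crossing perfect matchings on a circle, counted by C_3. So D = C_3 = 5.
A + B − D = 208012 + 132 − 5 = 208139.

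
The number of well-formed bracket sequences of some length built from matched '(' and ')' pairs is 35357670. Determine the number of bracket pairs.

Balanced strings of n bracket-pairs are counted by C_n, and C_16 = 35357670.

16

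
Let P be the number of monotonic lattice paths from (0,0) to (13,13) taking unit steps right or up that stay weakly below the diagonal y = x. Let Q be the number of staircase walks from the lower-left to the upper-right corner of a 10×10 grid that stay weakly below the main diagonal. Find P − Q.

726104

Sub-diagonal monotone paths from (0,0) to (13,13) biject with Dyck paths of semilength 13, giving C_13. So P = C_13 = 742900.
Monotone paths in an n×n grid that stay weakly below the diagonal are counted by C_n; here n = 10. So Q = C_10 = 16796.
P − Q = 742900 − 16796 = 726104.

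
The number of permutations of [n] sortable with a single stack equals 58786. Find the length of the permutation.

11

Stack-sortable permutations of [n] are counted by C_n. Since C_11 = 58786, the index is 11.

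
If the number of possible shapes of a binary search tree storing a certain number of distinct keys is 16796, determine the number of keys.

10

Binary search tree shapes on n keys are counted by C_n, and C_10 = 16796.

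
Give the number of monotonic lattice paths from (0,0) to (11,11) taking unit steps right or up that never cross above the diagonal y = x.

Sub-diagonal monotone paths from (0,0) to (11,11) biject with Dyck paths of semilength 11, giving C_11.
C_11 = 58786.

58786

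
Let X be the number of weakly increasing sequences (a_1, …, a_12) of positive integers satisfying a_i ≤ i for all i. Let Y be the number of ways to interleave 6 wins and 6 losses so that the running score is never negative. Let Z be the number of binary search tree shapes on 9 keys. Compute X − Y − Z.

203018

Weakly increasing sequences with a_i ≤ i biject with Dyck paths of semilength 12, so there are C_12. So X = C_12 = 208012.
Ballot sequences with n votes each where one side never trails are Dyck words, counted by C_n; here n = 6. So Y = C_6 = 132.
There are C_n binary search tree shapes on n keys; with n = 9 that is C_9. So Z = C_9 = 4862.
X − Y − Z = 208012 − 132 − 4862 = 203018.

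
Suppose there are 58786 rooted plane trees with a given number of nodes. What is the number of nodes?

Rooted ordered trees on m nodes are counted by C_{m−1}. Since C_11 = 58786, the index is 11.
So the index is 11, and the number of nodes is 11 + 1 = 12.

12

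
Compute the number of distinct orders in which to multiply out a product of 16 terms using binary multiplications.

Parenthesizations of m factors correspond to full binary trees with m leaves, counted by C_{m−1}; m = 16 gives C_15.
C_15 = C_14 · 2(2·14+1)/(14+2) = 2674440 · 58/16 = 9694845.

9694845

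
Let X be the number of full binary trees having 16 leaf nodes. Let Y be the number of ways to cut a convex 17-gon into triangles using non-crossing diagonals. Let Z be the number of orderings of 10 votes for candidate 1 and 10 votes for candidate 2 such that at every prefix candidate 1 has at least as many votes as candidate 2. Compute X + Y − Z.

Full binary trees with 16 leaves have 16−1 = 15 internal nodes, so there are C_15 of them. So X = C_15 = 9694845.
The number of triangulations of a 17-gon is the Catalan number C_15 (index = sides − 2). So Y = C_15 = 9694845.
Ballot sequences with n votes each where one side never trails are Dyck words, counted by C_n; here n = 10. So Z = C_10 = 16796.
X + Y − Z = 9694845 + 9694845 − 16796 = 19372894.

19372894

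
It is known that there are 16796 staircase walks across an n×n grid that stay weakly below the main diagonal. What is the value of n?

10

Such diagonal-avoiding paths in an n×n grid are counted by C_n. The Catalan number equal to 16796 is C_10.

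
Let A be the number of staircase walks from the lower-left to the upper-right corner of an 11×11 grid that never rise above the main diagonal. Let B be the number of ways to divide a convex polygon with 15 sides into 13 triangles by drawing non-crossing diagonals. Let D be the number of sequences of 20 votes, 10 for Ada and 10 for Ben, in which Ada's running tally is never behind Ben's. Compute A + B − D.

784890

Monotone paths in an n×n grid that stay weakly below the diagonal are counted by C_n; here n = 11. So A = C_11 = 58786.
Triangulations of a convex m-gon are counted by C_{m−2}; with m = 15 this is C_13. So B = C_13 = 742900.
Ballot sequences with n votes each where one side never trails are Dyck words, counted by C_n; here n = 10. So D = C_10 = 16796.
A + B − D = 58786 + 742900 − 16796 = 784890.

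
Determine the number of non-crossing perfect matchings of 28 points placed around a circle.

Pairing 28 circle points by 14 non-crossing chords gives C_14 matchings.
C_14 = C(28,14)/15 = 40116600/15 = 2674440.

2674440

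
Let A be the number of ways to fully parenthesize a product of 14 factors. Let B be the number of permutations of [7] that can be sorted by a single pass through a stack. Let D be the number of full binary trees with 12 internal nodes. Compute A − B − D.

Parenthesizations of m factors correspond to full binary trees with m leaves, counted by C_{m−1}; m = 14 gives C_13. So A = C_13 = 742900.
Stack-sortable permutations are exactly the 231-avoiding ones, counted by C_n; here n = 7. So B = C_7 = 429.
The number of full binary trees on 12 internal nodes is the Catalan number C_12. So D = C_12 = 208012.
A − B − D = 742900 − 429 − 208012 = 534459.

534459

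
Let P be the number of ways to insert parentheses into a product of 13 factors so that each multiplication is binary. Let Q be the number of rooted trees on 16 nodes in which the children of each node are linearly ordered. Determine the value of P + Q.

9902857

Bracketing 13 factors into binary products is counted by C_{13−1} = C_12. So P = C_12 = 208012.
Rooted ordered (plane) trees on m nodes have m−1 edges and are counted by C_{m−1}; m = 16 gives C_15. So Q = C_15 = 9694845.
P + Q = 208012 + 9694845 = 9902857.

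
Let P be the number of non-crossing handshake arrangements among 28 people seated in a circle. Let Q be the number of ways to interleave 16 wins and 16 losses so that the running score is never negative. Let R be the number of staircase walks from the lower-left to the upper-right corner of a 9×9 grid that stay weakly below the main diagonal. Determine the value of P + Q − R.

38027248

With 28 = 2·14 people, non-crossing handshake pairings are non-crossing perfect matchings on a circle, counted by C_14. So P = C_14 = 2674440.
Ballot sequences with n votes each where one side never trails are Dyck words, counted by C_n; here n = 16. So Q = C_16 = 35357670.
Monotone paths in an n×n grid that stay weakly below the diagonal are counted by C_n; here n = 9. So R = C_9 = 4862.
P + Q − R = 2674440 + 35357670 − 4862 = 38027248.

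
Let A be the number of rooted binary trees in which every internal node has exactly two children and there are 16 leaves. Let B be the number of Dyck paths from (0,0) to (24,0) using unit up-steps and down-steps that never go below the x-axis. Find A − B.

A full binary tree with L leaves has L−1 internal nodes and is counted by C_{L−1}; L = 16 gives C_15. So A = C_15 = 9694845.
Paths of 12 up- and 12 down-steps that never dip below the axis are Dyck paths; their count is C_12. So B = C_12 = 208012.
A − B = 9694845 − 208012 = 9486833.

9486833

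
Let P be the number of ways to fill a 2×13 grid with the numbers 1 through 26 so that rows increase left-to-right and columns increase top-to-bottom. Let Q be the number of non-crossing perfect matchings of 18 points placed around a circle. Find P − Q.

738038

Standard Young tableaux of shape 2×n are counted by C_n; here n = 13. So P = C_13 = 742900.
Pairing 18 circle points by 9 non-crossing chords gives C_9 matchings. So Q = C_9 = 4862.
P − Q = 742900 − 4862 = 738038.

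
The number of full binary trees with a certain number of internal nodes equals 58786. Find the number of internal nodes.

11

Full binary trees with n internal nodes are counted by C_n. The Catalan number equal to 58786 is C_11.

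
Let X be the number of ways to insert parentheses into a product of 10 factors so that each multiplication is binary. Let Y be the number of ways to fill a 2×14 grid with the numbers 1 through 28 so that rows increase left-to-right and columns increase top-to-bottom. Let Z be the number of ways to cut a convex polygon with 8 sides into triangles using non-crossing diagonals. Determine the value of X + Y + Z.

Bracketing 10 factors into binary products is counted by C_{10−1} = C_9. So X = C_9 = 4862.
By the hook-length formula (or a Dyck-path bijection), SYT of shape 2×14 number C_14. So Y = C_14 = 2674440.
A convex 8-gon is triangulated into 6 triangles, and the number of such triangulations is the Catalan number C_{8−2} = C_6. So Z = C_6 = 132.
X + Y + Z = 4862 + 2674440 + 132 = 2679434.

2679434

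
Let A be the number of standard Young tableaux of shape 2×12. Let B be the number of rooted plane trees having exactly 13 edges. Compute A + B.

950912

Standard Young tableaux of shape 2×n are counted by C_n; here n = 12. So A = C_12 = 208012.
A rooted plane tree with 13 edges has 14 nodes, and the count is C_13. So B = C_13 = 742900.
A + B = 208012 + 742900 = 950912.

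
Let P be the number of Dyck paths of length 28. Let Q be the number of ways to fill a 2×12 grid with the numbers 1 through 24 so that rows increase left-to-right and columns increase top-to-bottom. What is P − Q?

2466428

A Dyck path with 14 up-steps and 14 down-steps has semilength 14, so there are C_14 of them. So P = C_14 = 2674440.
Standard Young tableaux of shape 2×n are counted by C_n; here n = 12. So Q = C_12 = 208012.
P − Q = 2674440 − 208012 = 2466428.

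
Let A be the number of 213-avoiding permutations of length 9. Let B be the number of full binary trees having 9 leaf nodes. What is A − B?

For any fixed pattern of length 3, the pattern-avoiding permutations of [9] number C_9. So A = C_9 = 4862.
A full binary tree with L leaves has L−1 internal nodes and is counted by C_{L−1}; L = 9 gives C_8. So B = C_8 = 1430.
A − B = 4862 − 1430 = 3432.

3432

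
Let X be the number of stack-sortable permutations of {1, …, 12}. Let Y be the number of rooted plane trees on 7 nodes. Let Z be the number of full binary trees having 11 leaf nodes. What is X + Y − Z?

Stack-sortable permutations are exactly the 231-avoiding ones, counted by C_n; here n = 12. So X = C_12 = 208012.
A rooted plane tree on 7 nodes has 6 edges, and such trees are counted by C_6. So Y = C_6 = 132.
Full binary trees with 11 leaves have 11−1 = 10 internal nodes, so there are C_10 of them. So Z = C_10 = 16796.
X + Y − Z = 208012 + 132 − 16796 = 191348.

191348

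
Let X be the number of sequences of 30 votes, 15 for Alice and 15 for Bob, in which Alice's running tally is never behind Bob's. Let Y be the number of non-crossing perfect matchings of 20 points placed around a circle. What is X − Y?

9678049

Ballot sequences with n votes each where one side never trails are Dyck words, counted by C_n; here n = 15. So X = C_15 = 9694845.
Pairing 20 circle points by 10 non-crossing chords gives C_10 matchings. So Y = C_10 = 16796.
X − Y = 9694845 − 16796 = 9678049.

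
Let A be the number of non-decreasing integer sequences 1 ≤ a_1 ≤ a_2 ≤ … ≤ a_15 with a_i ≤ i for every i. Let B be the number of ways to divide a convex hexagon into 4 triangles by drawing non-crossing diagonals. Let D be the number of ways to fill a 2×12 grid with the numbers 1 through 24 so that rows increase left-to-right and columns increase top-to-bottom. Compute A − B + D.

Weakly increasing sequences with a_i ≤ i biject with Dyck paths of semilength 15, so there are C_15. So A = C_15 = 9694845.
Triangulations of a convex m-gon are counted by C_{m−2}; with m = 6 this is C_4. So B = C_4 = 14.
Standard Young tableaux of shape 2×n are counted by C_n; here n = 12. So D = C_12 = 208012.
A − B + D = 9694845 − 14 + 208012 = 9902843.

9902843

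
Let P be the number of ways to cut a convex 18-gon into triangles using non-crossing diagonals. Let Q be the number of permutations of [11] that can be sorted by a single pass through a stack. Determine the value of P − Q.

35298884

Triangulations of a convex m-gon are counted by C_{m−2}; with m = 18 this is C_16. So P = C_16 = 35357670.
Stack-sortable permutations are exactly the 231-avoiding ones, counted by C_n; here n = 11. So Q = C_11 = 58786.
P − Q = 35357670 − 58786 = 35298884.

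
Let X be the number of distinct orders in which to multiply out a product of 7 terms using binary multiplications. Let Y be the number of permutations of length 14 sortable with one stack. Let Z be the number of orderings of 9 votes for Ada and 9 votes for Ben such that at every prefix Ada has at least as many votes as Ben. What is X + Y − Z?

Ways to associate a product of 7 factors correspond to binary trees on 7 leaves, so the count is C_6. So X = C_6 = 132.
Stack-sortable permutations are exactly the 231-avoiding ones, counted by C_n; here n = 14. So Y = C_14 = 2674440.
Ballot sequences with n votes each where one side never trails are Dyck words, counted by C_n; here n = 9. So Z = C_9 = 4862.
X + Y − Z = 132 + 2674440 − 4862 = 2669710.

2669710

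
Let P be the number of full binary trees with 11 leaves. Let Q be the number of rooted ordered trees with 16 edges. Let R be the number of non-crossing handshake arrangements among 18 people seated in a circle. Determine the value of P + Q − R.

35369604

Full binary trees with 11 leaves have 11−1 = 10 internal nodes, so there are C_10 of them. So P = C_10 = 16796.
Rooted ordered trees with n edges are counted by C_n; here n = 16. So Q = C_16 = 35357670.
With 18 = 2·9 people, non-crossing handshake pairings are non-crossing perfect matchings on a circle, counted by C_9. So R = C_9 = 4862.
P + Q − R = 16796 + 35357670 − 4862 = 35369604.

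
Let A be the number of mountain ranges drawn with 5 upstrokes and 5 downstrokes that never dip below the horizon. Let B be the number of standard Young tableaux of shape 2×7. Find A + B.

Paths of 5 up- and 5 down-steps that never dip below the axis are Dyck paths; their count is C_5. So A = C_5 = 42.
Standard Young tableaux of shape 2×n are counted by C_n; here n = 7. So B = C_7 = 429.
A + B = 42 + 429 = 471.

471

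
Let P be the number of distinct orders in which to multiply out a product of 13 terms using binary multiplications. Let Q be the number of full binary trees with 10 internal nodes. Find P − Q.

Ways to associate a product of 13 factors correspond to binary trees on 13 leaves, so the count is C_12. So P = C_12 = 208012.
Full binary trees with n internal nodes are counted by C_n; here n = 10. So Q = C_10 = 16796.
P − Q = 208012 − 16796 = 191216.

191216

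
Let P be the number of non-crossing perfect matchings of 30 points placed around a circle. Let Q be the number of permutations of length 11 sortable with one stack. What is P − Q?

9636059

Pairing 30 circle points by 15 non-crossing chords gives C_15 matchings. So P = C_15 = 9694845.
Stack-sortable permutations are exactly the 231-avoiding ones, counted by C_n; here n = 11. So Q = C_11 = 58786.
P − Q = 9694845 − 58786 = 9636059.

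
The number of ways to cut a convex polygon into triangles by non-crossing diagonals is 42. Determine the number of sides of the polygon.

Triangulations of a convex m-gon are counted by C_{m−2}; 42 = C_5.
So m − 2 = 5, giving m = 7 sides.

7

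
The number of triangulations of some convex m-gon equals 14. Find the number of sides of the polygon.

Triangulations of a convex m-gon are counted by C_{m−2}, and C_4 = 14.
So m − 2 = 4, giving m = 6 sides.

6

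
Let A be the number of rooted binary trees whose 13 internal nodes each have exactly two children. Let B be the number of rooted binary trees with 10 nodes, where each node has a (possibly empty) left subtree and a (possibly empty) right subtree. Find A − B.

726104

Full binary trees with n internal nodes are counted by C_n; here n = 13. So A = C_13 = 742900.
Binary trees (left/right distinguished) on n nodes are counted by C_n; here n = 10. So B = C_10 = 16796.
A − B = 742900 − 16796 = 726104.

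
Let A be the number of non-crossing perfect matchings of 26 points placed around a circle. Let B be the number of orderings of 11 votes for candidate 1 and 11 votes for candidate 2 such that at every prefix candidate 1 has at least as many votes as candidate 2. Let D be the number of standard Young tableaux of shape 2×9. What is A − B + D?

Pairing 26 circle points by 13 non-crossing chords gives C_13 matchings. So A = C_13 = 742900.
Reading a vote for the leader as '(' and for the other as ')' turns such a sequence into a balanced string of 11 pairs, so the count is C_11. So B = C_11 = 58786.
By the hook-length formula (or a Dyck-path bijection), SYT of shape 2×9 number C_9. So D = C_9 = 4862.
A − B + D = 742900 − 58786 + 4862 = 688976.

688976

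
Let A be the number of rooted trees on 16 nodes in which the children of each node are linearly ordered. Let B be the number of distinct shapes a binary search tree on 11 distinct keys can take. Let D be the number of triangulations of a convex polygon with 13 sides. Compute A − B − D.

A rooted plane tree on 16 nodes has 15 edges, and such trees are counted by C_15. So A = C_15 = 9694845.
There are C_n binary search tree shapes on n keys; with n = 11 that is C_11. So B = C_11 = 58786.
The number of triangulations of a 13-gon is the Catalan number C_11 (index = sides − 2). So D = C_11 = 58786.
A − B − D = 9694845 − 58786 − 58786 = 9577273.

9577273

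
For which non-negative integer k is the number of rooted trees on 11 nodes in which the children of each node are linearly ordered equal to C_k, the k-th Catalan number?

A rooted plane tree on 11 nodes has 10 edges, and such trees are counted by C_10.

10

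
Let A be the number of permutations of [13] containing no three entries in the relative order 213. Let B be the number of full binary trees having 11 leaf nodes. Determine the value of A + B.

For any fixed pattern of length 3, the pattern-avoiding permutations of [13] number C_13. So A = C_13 = 742900.
Full binary trees with 11 leaves have 11−1 = 10 internal nodes, so there are C_10 of them. So B = C_10 = 16796.
A + B = 742900 + 16796 = 759696.

759696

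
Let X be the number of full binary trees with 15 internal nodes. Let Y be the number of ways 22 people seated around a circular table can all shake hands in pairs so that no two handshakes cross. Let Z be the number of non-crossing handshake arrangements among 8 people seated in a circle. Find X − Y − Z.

The number of full binary trees on 15 internal nodes is the Catalan number C_15. So X = C_15 = 9694845.
Non-crossing handshake pairings of 2n people are counted by C_n; 22 people gives n = 11. So Y = C_11 = 58786.
Non-crossing handshake pairings of 2n people are counted by C_n; 8 people gives n = 4. So Z = C_4 = 14.
X − Y − Z = 9694845 − 58786 − 14 = 9636045.

9636045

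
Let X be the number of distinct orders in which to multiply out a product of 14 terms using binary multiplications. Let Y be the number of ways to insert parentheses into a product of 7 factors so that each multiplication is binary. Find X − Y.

742768

Bracketing 14 factors into binary products is counted by C_{14−1} = C_13. So X = C_13 = 742900.
Parenthesizations of m factors correspond to full binary trees with m leaves, counted by C_{m−1}; m = 7 gives C_6. So Y = C_6 = 132.
X − Y = 742900 − 132 = 742768.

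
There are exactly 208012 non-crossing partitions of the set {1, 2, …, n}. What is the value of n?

Non-crossing partitions of [n] are counted by C_n, and C_12 = 208012.

12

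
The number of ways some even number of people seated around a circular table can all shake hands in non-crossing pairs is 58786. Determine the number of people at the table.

22

Non-crossing handshake pairings of 2n people are counted by C_n; 58786 = C_11.
So n = 11, and there are 2n = 22 people.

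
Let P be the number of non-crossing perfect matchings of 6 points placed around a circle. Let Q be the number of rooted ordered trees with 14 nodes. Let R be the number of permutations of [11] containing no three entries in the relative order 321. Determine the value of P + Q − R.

684119

Non-crossing perfect matchings of 2n points on a circle are counted by C_n; with 6 points, n = 3. So P = C_3 = 5.
A rooted plane tree on 14 nodes has 13 edges, and such trees are counted by C_13. So Q = C_13 = 742900.
Permutations of [n] avoiding any single length-3 pattern are counted by C_n; here n = 11. So R = C_11 = 58786.
P + Q − R = 5 + 742900 − 58786 = 684119.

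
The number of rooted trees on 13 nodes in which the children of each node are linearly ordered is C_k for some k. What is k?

12

Rooted ordered (plane) trees on m nodes have m−1 edges and are counted by C_{m−1}; m = 13 gives C_12.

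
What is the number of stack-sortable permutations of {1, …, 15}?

9694845

By Knuth's characterisation, the stack-sortable permutations of length 15 are the 231-avoiders, numbering C_15.
C_15 = C_14 · 2(2·14+1)/(14+2) = 2674440 · 58/16 = 9694845.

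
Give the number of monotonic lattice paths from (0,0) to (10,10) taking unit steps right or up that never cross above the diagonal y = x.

16796

Monotone paths in an n×n grid that stay weakly below the diagonal are counted by C_n; here n = 10.
C_10 = C(20,10)/11 = 184756/11 = 16796.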